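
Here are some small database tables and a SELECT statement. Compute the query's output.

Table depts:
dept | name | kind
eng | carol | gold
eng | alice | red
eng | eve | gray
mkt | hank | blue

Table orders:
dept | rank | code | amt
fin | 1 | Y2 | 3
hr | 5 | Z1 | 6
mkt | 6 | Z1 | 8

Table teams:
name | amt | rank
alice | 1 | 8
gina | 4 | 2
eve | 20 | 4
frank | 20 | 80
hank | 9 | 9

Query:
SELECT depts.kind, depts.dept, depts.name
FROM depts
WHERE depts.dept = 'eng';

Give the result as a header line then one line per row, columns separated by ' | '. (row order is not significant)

== RESULT ==
depts.kind | depts.dept | depts.name
gold | eng | carol
red | eng | alice
gray | eng | eve

Derivation:
After WHERE (3 rows):
depts.dept | depts.name | depts.kind
eng | carol | gold
eng | alice | red
eng | eve | gray
After SELECT (3 rows):
depts.kind | depts.dept | depts.name
gold | eng | carol
red | eng | alice
gray | eng | eve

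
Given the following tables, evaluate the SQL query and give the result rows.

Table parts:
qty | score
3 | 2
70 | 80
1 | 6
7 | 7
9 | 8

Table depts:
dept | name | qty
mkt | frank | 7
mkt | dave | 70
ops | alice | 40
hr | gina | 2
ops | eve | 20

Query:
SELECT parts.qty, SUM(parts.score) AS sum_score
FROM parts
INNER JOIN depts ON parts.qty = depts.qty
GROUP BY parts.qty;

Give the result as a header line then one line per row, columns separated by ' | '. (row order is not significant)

== RESULT ==
parts.qty | sum_score
70 | 80
7 | 7

Derivation:
After JOIN depts (2 rows):
parts.qty | parts.score | depts.dept | depts.name | depts.qty
70 | 80 | mkt | dave | 70
7 | 7 | mkt | frank | 7
After GROUP BY (2 rows):
parts.qty | sum_score
70 | 80
7 | 7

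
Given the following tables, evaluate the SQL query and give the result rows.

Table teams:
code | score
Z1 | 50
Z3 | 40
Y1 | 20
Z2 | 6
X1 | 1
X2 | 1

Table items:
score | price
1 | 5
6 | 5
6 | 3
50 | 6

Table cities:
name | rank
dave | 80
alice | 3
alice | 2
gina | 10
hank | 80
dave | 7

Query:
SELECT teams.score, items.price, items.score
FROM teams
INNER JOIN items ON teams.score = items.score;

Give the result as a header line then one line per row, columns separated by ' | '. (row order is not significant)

== RESULT ==
teams.score | items.price | items.score
50 | 6 | 50
6 | 5 | 6
6 | 3 | 6
1 | 5 | 1
1 | 5 | 1

Derivation:
After JOIN items (5 rows):
teams.code | teams.score | items.score | items.price
Z1 | 50 | 50 | 6
Z2 | 6 | 6 | 5
Z2 | 6 | 6 | 3
X1 | 1 | 1 | 5
X2 | 1 | 1 | 5
After SELECT (5 rows):
teams.score | items.price | items.score
50 | 6 | 50
6 | 5 | 6
6 | 3 | 6
1 | 5 | 1
1 | 5 | 1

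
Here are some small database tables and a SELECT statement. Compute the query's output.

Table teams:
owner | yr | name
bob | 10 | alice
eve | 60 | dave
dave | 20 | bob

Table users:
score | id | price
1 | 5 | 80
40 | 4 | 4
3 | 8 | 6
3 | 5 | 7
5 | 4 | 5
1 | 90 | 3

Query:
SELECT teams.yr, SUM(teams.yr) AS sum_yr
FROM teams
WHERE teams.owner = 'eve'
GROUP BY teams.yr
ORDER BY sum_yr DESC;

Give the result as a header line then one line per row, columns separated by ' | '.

== RESULT ==
teams.yr | sum_yr
60 | 60

Derivation:
After WHERE (1 rows):
teams.owner | teams.yr | teams.name
eve | 60 | dave
After GROUP BY (1 rows):
teams.yr | sum_yr
60 | 60
After ORDER BY (1 rows):
teams.yr | sum_yr
60 | 60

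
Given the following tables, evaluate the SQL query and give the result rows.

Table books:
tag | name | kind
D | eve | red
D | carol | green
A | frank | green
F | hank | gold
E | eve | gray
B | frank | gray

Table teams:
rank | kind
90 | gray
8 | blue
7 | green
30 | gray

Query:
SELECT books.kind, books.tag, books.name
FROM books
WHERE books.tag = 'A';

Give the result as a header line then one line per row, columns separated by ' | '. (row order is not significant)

After WHERE (1 rows):
books.tag | books.name | books.kind
A | frank | green
After SELECT (1 rows):
books.kind | books.tag | books.name
green | A | frank

== RESULT ==
books.kind | books.tag | books.name
green | A | frank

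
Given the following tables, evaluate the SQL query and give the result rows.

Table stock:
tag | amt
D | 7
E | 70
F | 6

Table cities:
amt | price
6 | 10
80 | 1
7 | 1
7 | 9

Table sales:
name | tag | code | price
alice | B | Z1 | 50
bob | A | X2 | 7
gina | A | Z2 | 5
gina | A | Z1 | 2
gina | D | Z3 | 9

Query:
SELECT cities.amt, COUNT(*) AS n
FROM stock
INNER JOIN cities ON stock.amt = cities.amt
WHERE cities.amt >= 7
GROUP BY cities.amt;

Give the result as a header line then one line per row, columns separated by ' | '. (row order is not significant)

== RESULT ==
cities.amt | n
7 | 2

Derivation:
After JOIN cities (3 rows):
stock.tag | stock.amt | cities.amt | cities.price
D | 7 | 7 | 1
D | 7 | 7 | 9
F | 6 | 6 | 10
After WHERE (2 rows):
stock.tag | stock.amt | cities.amt | cities.price
D | 7 | 7 | 1
D | 7 | 7 | 9
After GROUP BY (1 rows):
cities.amt | n
7 | 2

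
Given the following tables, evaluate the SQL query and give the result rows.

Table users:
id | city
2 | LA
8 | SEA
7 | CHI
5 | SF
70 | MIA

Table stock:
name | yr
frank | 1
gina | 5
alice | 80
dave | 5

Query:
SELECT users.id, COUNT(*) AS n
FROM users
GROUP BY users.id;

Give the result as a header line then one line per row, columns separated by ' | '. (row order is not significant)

After GROUP BY (5 rows):
users.id | n
2 | 1
8 | 1
7 | 1
5 | 1
70 | 1

== RESULT ==
users.id | n
2 | 1
8 | 1
7 | 1
5 | 1
70 | 1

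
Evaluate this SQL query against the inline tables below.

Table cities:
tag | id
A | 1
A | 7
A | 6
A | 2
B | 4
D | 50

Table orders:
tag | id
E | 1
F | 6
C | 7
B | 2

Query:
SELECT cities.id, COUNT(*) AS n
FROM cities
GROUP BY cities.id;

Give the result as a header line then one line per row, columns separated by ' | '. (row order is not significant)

After GROUP BY (6 rows):
cities.id | n
1 | 1
7 | 1
6 | 1
2 | 1
4 | 1
50 | 1

== RESULT ==
cities.id | n
1 | 1
7 | 1
6 | 1
2 | 1
4 | 1
50 | 1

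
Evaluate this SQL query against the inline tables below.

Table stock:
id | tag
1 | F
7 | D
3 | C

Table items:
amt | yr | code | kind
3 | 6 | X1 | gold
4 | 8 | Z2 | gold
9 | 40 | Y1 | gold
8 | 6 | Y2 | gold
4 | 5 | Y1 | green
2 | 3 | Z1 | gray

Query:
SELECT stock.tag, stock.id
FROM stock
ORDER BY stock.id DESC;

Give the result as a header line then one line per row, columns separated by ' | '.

After SELECT (3 rows):
stock.tag | stock.id
F | 1
D | 7
C | 3
After ORDER BY (3 rows):
stock.tag | stock.id
D | 7
C | 3
F | 1

== RESULT ==
stock.tag | stock.id
D | 7
C | 3
F | 1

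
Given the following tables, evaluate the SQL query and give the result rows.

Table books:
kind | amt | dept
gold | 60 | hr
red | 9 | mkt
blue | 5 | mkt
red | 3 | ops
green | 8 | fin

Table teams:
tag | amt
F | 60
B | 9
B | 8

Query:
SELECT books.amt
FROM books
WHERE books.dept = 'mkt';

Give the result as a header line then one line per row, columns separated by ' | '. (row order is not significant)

After WHERE (2 rows):
books.kind | books.amt | books.dept
red | 9 | mkt
blue | 5 | mkt
After SELECT (2 rows):
books.amt
9
5

== RESULT ==
books.amt
9
5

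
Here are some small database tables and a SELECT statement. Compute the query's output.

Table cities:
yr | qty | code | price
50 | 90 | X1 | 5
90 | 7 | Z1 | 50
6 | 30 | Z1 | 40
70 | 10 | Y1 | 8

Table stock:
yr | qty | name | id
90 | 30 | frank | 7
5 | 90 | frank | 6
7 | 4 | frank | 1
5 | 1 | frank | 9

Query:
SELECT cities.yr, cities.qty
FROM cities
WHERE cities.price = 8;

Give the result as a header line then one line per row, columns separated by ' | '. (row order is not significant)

== RESULT ==
cities.yr | cities.qty
70 | 10

Derivation:
After WHERE (1 rows):
cities.yr | cities.qty | cities.code | cities.price
70 | 10 | Y1 | 8
After SELECT (1 rows):
cities.yr | cities.qty
70 | 10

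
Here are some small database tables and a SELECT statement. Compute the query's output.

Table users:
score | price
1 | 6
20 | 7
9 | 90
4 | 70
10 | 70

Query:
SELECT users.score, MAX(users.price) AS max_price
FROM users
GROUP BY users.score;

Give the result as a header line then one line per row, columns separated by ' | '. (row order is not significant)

== RESULT ==
users.score | max_price
1 | 6
20 | 7
9 | 90
4 | 70
10 | 70

Derivation:
After GROUP BY (5 rows):
users.score | max_price
1 | 6
20 | 7
9 | 90
4 | 70
10 | 70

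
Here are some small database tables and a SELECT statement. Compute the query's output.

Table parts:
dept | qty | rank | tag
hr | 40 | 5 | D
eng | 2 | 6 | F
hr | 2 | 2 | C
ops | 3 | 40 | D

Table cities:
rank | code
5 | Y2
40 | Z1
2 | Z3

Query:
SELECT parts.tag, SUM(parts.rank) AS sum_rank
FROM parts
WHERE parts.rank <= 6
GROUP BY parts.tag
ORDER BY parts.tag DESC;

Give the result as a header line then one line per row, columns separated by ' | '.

== RESULT ==
parts.tag | sum_rank
F | 6
D | 5
C | 2

Derivation:
After WHERE (3 rows):
parts.dept | parts.qty | parts.rank | parts.tag
hr | 40 | 5 | D
eng | 2 | 6 | F
hr | 2 | 2 | C
After GROUP BY (3 rows):
parts.tag | sum_rank
D | 5
F | 6
C | 2
After ORDER BY (3 rows):
parts.tag | sum_rank
F | 6
D | 5
C | 2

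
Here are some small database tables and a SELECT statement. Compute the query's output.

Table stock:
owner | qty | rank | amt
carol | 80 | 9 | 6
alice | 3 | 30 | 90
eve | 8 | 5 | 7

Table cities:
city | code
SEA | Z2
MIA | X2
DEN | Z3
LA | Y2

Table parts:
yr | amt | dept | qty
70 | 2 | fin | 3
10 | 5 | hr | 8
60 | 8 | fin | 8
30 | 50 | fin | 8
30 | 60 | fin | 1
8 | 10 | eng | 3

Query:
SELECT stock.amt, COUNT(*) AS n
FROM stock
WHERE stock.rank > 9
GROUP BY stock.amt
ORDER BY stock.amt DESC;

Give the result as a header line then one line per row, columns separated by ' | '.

== RESULT ==
stock.amt | n
90 | 1

Derivation:
After WHERE (1 rows):
stock.owner | stock.qty | stock.rank | stock.amt
alice | 3 | 30 | 90
After GROUP BY (1 rows):
stock.amt | n
90 | 1
After ORDER BY (1 rows):
stock.amt | n
90 | 1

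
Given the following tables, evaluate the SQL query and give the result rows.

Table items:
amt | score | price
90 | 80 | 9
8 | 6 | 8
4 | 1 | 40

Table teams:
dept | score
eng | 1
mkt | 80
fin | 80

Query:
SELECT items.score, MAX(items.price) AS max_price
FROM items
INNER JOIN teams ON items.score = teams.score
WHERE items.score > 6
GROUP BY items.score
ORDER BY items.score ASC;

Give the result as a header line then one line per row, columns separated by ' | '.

After JOIN teams (3 rows):
items.amt | items.score | items.price | teams.dept | teams.score
90 | 80 | 9 | mkt | 80
90 | 80 | 9 | fin | 80
4 | 1 | 40 | eng | 1
After WHERE (2 rows):
items.amt | items.score | items.price | teams.dept | teams.score
90 | 80 | 9 | mkt | 80
90 | 80 | 9 | fin | 80
After GROUP BY (1 rows):
items.score | max_price
80 | 9
After ORDER BY (1 rows):
items.score | max_price
80 | 9

== RESULT ==
items.score | max_price
80 | 9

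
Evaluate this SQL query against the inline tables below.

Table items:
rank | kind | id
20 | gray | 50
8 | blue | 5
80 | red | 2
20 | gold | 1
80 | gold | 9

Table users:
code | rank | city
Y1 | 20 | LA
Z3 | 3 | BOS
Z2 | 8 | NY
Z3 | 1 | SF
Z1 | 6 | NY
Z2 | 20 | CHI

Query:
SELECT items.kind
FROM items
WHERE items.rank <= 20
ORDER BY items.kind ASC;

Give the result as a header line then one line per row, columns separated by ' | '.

After WHERE (3 rows):
items.rank | items.kind | items.id
20 | gray | 50
8 | blue | 5
20 | gold | 1
After SELECT (3 rows):
items.kind
gray
blue
gold
After ORDER BY (3 rows):
items.kind
blue
gold
gray

== RESULT ==
items.kind
blue
gold
gray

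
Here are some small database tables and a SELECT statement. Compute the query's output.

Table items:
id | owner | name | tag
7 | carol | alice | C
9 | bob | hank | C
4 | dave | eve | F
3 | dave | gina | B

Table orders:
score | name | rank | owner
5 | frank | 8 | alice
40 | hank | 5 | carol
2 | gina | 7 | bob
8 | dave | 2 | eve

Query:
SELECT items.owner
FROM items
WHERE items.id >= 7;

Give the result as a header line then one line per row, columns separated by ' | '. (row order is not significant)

== RESULT ==
items.owner
carol
bob

Derivation:
After WHERE (2 rows):
items.id | items.owner | items.name | items.tag
7 | carol | alice | C
9 | bob | hank | C
After SELECT (2 rows):
items.owner
carol
bob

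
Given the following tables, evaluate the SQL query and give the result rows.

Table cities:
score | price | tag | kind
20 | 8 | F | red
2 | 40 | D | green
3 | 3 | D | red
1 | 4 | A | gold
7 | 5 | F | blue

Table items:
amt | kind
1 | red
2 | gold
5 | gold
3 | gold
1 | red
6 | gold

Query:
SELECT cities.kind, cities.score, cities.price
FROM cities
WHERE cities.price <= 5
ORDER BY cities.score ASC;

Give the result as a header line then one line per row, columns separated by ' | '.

After WHERE (3 rows):
cities.score | cities.price | cities.tag | cities.kind
3 | 3 | D | red
1 | 4 | A | gold
7 | 5 | F | blue
After SELECT (3 rows):
cities.kind | cities.score | cities.price
red | 3 | 3
gold | 1 | 4
blue | 7 | 5
After ORDER BY (3 rows):
cities.kind | cities.score | cities.price
gold | 1 | 4
red | 3 | 3
blue | 7 | 5

== RESULT ==
cities.kind | cities.score | cities.price
gold | 1 | 4
red | 3 | 3
blue | 7 | 5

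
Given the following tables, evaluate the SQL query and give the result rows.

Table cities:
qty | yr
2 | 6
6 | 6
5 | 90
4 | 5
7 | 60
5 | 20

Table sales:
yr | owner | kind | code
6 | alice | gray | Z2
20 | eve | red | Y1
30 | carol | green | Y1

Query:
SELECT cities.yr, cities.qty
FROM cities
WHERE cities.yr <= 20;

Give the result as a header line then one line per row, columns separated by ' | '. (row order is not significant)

After WHERE (4 rows):
cities.qty | cities.yr
2 | 6
6 | 6
4 | 5
5 | 20
After SELECT (4 rows):
cities.yr | cities.qty
6 | 2
6 | 6
5 | 4
20 | 5

== RESULT ==
cities.yr | cities.qty
6 | 2
6 | 6
5 | 4
20 | 5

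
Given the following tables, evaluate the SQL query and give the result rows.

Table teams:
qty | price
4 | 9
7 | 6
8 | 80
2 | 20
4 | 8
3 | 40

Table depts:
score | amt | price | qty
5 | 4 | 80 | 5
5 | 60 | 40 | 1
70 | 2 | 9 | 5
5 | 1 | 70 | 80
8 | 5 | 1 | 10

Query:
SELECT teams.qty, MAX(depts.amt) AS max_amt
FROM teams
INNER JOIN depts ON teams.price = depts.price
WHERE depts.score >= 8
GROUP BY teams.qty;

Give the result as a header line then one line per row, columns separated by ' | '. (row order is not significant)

After JOIN depts (3 rows):
teams.qty | teams.price | depts.score | depts.amt | depts.price | depts.qty
4 | 9 | 70 | 2 | 9 | 5
8 | 80 | 5 | 4 | 80 | 5
3 | 40 | 5 | 60 | 40 | 1
After WHERE (1 rows):
teams.qty | teams.price | depts.score | depts.amt | depts.price | depts.qty
4 | 9 | 70 | 2 | 9 | 5
After GROUP BY (1 rows):
teams.qty | max_amt
4 | 2

== RESULT ==
teams.qty | max_amt
4 | 2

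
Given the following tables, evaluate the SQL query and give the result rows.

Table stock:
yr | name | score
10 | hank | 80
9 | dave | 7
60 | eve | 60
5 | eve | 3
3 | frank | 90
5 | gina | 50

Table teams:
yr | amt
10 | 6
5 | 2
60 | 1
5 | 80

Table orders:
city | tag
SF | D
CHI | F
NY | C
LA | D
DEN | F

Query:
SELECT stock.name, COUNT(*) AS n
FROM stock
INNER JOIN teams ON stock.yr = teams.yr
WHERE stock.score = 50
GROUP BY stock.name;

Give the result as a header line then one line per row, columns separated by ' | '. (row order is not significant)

After JOIN teams (6 rows):
stock.yr | stock.name | stock.score | teams.yr | teams.amt
10 | hank | 80 | 10 | 6
60 | eve | 60 | 60 | 1
5 | eve | 3 | 5 | 2
5 | eve | 3 | 5 | 80
5 | gina | 50 | 5 | 2
5 | gina | 50 | 5 | 80
After WHERE (2 rows):
stock.yr | stock.name | stock.score | teams.yr | teams.amt
5 | gina | 50 | 5 | 2
5 | gina | 50 | 5 | 80
After GROUP BY (1 rows):
stock.name | n
gina | 2

== RESULT ==
stock.name | n
gina | 2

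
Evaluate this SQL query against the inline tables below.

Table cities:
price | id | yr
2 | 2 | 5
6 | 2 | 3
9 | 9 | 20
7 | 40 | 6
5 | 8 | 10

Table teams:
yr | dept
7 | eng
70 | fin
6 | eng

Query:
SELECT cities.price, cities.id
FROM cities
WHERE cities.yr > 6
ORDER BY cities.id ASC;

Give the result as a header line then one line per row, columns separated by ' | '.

After WHERE (2 rows):
cities.price | cities.id | cities.yr
9 | 9 | 20
5 | 8 | 10
After SELECT (2 rows):
cities.price | cities.id
9 | 9
5 | 8
After ORDER BY (2 rows):
cities.price | cities.id
5 | 8
9 | 9

== RESULT ==
cities.price | cities.id
5 | 8
9 | 9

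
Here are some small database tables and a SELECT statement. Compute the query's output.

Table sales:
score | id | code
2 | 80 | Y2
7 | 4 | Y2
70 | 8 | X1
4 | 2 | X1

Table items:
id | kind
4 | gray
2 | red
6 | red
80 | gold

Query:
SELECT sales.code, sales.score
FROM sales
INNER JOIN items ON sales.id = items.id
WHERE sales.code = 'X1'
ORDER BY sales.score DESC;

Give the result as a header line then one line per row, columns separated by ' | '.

After JOIN items (3 rows):
sales.score | sales.id | sales.code | items.id | items.kind
2 | 80 | Y2 | 80 | gold
7 | 4 | Y2 | 4 | gray
4 | 2 | X1 | 2 | red
After WHERE (1 rows):
sales.score | sales.id | sales.code | items.id | items.kind
4 | 2 | X1 | 2 | red
After SELECT (1 rows):
sales.code | sales.score
X1 | 4
After ORDER BY (1 rows):
sales.code | sales.score
X1 | 4

== RESULT ==
sales.code | sales.score
X1 | 4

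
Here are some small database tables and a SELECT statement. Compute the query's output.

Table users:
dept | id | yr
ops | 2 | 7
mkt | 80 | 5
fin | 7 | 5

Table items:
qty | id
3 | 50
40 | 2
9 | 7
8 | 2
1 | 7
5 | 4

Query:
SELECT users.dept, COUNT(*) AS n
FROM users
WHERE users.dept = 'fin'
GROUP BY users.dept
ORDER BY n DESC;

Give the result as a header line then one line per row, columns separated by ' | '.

== RESULT ==
users.dept | n
fin | 1

Derivation:
After WHERE (1 rows):
users.dept | users.id | users.yr
fin | 7 | 5
After GROUP BY (1 rows):
users.dept | n
fin | 1
After ORDER BY (1 rows):
users.dept | n
fin | 1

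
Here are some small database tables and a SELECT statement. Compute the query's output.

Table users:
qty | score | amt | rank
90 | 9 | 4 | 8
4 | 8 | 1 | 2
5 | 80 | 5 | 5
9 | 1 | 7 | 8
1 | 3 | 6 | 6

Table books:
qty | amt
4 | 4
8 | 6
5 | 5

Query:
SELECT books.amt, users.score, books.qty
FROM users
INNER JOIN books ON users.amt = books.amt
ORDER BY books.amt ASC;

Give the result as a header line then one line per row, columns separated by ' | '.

== RESULT ==
books.amt | users.score | books.qty
4 | 9 | 4
5 | 80 | 5
6 | 3 | 8

Derivation:
After JOIN books (3 rows):
users.qty | users.score | users.amt | users.rank | books.qty | books.amt
90 | 9 | 4 | 8 | 4 | 4
5 | 80 | 5 | 5 | 5 | 5
1 | 3 | 6 | 6 | 8 | 6
After SELECT (3 rows):
books.amt | users.score | books.qty
4 | 9 | 4
5 | 80 | 5
6 | 3 | 8
After ORDER BY (3 rows):
books.amt | users.score | books.qty
4 | 9 | 4
5 | 80 | 5
6 | 3 | 8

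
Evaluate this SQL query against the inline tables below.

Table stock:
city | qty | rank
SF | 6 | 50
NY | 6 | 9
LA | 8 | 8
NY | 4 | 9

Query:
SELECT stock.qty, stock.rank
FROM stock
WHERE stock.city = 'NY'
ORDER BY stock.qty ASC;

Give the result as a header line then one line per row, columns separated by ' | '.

After WHERE (2 rows):
stock.city | stock.qty | stock.rank
NY | 6 | 9
NY | 4 | 9
After SELECT (2 rows):
stock.qty | stock.rank
6 | 9
4 | 9
After ORDER BY (2 rows):
stock.qty | stock.rank
4 | 9
6 | 9

== RESULT ==
stock.qty | stock.rank
4 | 9
6 | 9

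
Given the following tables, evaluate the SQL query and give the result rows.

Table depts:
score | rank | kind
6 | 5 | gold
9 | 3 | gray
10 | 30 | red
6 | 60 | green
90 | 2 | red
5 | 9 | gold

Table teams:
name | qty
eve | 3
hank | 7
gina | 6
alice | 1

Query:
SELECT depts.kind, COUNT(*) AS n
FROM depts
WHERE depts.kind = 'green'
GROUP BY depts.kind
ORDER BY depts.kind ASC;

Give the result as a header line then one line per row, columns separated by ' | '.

After WHERE (1 rows):
depts.score | depts.rank | depts.kind
6 | 60 | green
After GROUP BY (1 rows):
depts.kind | n
green | 1
After ORDER BY (1 rows):
depts.kind | n
green | 1

== RESULT ==
depts.kind | n
green | 1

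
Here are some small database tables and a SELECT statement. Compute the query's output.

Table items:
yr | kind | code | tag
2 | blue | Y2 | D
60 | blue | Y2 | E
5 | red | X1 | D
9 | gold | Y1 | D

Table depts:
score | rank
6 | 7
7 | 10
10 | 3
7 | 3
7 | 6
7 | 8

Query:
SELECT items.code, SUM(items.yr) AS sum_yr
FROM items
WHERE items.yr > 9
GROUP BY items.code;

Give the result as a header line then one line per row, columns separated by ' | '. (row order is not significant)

After WHERE (1 rows):
items.yr | items.kind | items.code | items.tag
60 | blue | Y2 | E
After GROUP BY (1 rows):
items.code | sum_yr
Y2 | 60

== RESULT ==
items.code | sum_yr
Y2 | 60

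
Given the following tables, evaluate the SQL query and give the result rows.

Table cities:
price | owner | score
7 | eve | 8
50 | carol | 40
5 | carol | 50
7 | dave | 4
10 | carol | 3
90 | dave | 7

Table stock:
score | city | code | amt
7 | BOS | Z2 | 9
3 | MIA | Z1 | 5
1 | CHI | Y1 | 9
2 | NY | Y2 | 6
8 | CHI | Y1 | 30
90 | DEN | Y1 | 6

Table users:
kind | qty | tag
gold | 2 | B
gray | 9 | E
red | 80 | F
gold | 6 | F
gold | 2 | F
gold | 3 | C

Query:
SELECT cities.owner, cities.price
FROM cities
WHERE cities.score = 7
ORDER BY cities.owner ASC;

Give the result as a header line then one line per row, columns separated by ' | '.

== RESULT ==
cities.owner | cities.price
dave | 90

Derivation:
After WHERE (1 rows):
cities.price | cities.owner | cities.score
90 | dave | 7
After SELECT (1 rows):
cities.owner | cities.price
dave | 90
After ORDER BY (1 rows):
cities.owner | cities.price
dave | 90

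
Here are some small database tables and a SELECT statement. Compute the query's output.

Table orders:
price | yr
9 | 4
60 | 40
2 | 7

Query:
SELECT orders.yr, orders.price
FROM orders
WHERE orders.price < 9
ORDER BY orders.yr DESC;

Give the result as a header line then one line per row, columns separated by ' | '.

== RESULT ==
orders.yr | orders.price
7 | 2

Derivation:
After WHERE (1 rows):
orders.price | orders.yr
2 | 7
After SELECT (1 rows):
orders.yr | orders.price
7 | 2
After ORDER BY (1 rows):
orders.yr | orders.price
7 | 2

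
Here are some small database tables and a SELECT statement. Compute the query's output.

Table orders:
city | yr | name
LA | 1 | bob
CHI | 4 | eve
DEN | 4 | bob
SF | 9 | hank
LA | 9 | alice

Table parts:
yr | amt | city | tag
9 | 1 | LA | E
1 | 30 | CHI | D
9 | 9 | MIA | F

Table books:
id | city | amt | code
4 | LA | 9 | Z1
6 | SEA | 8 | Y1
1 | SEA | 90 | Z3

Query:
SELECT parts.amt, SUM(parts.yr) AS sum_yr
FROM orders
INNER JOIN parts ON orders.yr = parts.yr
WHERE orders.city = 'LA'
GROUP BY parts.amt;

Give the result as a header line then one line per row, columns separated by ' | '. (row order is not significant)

After JOIN parts (5 rows):
orders.city | orders.yr | orders.name | parts.yr | parts.amt | parts.city | parts.tag
LA | 1 | bob | 1 | 30 | CHI | D
SF | 9 | hank | 9 | 1 | LA | E
SF | 9 | hank | 9 | 9 | MIA | F
LA | 9 | alice | 9 | 1 | LA | E
LA | 9 | alice | 9 | 9 | MIA | F
After WHERE (3 rows):
orders.city | orders.yr | orders.name | parts.yr | parts.amt | parts.city | parts.tag
LA | 1 | bob | 1 | 30 | CHI | D
LA | 9 | alice | 9 | 1 | LA | E
LA | 9 | alice | 9 | 9 | MIA | F
After GROUP BY (3 rows):
parts.amt | sum_yr
30 | 1
1 | 9
9 | 9

== RESULT ==
parts.amt | sum_yr
30 | 1
1 | 9
9 | 9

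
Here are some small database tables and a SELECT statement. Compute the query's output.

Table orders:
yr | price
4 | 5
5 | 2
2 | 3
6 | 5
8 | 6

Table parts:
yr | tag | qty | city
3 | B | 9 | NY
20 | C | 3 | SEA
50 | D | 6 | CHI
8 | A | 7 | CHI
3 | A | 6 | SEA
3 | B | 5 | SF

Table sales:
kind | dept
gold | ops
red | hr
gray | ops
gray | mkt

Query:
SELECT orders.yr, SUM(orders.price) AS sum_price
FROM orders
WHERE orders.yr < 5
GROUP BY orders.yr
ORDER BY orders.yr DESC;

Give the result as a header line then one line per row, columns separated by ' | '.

== RESULT ==
orders.yr | sum_price
4 | 5
2 | 3

Derivation:
After WHERE (2 rows):
orders.yr | orders.price
4 | 5
2 | 3
After GROUP BY (2 rows):
orders.yr | sum_price
4 | 5
2 | 3
After ORDER BY (2 rows):
orders.yr | sum_price
4 | 5
2 | 3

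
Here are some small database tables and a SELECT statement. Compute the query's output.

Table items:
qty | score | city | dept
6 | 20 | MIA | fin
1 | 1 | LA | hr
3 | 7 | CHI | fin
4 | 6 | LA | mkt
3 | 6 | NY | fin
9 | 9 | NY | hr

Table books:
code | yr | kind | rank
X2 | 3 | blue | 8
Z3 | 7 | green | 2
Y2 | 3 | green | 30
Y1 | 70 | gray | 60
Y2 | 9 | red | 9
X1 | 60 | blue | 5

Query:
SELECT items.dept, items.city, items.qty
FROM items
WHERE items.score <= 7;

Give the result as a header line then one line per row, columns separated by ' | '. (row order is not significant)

== RESULT ==
items.dept | items.city | items.qty
hr | LA | 1
fin | CHI | 3
mkt | LA | 4
fin | NY | 3

Derivation:
After WHERE (4 rows):
items.qty | items.score | items.city | items.dept
1 | 1 | LA | hr
3 | 7 | CHI | fin
4 | 6 | LA | mkt
3 | 6 | NY | fin
After SELECT (4 rows):
items.dept | items.city | items.qty
hr | LA | 1
fin | CHI | 3
mkt | LA | 4
fin | NY | 3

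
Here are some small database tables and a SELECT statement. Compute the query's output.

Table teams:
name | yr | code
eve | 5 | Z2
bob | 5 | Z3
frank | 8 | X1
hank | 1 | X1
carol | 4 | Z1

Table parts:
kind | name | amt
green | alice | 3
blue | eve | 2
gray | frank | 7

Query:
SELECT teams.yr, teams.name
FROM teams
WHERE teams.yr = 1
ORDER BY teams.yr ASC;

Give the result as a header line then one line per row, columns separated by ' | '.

== RESULT ==
teams.yr | teams.name
1 | hank

Derivation:
After WHERE (1 rows):
teams.name | teams.yr | teams.code
hank | 1 | X1
After SELECT (1 rows):
teams.yr | teams.name
1 | hank
After ORDER BY (1 rows):
teams.yr | teams.name
1 | hank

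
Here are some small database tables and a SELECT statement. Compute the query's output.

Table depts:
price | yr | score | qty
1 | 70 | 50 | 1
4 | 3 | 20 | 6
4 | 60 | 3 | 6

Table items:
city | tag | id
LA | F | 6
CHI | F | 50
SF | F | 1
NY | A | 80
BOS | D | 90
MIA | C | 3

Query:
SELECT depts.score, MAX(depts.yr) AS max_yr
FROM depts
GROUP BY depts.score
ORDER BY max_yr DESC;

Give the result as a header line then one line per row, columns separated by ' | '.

== RESULT ==
depts.score | max_yr
50 | 70
3 | 60
20 | 3

Derivation:
After GROUP BY (3 rows):
depts.score | max_yr
50 | 70
20 | 3
3 | 60
After ORDER BY (3 rows):
depts.score | max_yr
50 | 70
3 | 60
20 | 3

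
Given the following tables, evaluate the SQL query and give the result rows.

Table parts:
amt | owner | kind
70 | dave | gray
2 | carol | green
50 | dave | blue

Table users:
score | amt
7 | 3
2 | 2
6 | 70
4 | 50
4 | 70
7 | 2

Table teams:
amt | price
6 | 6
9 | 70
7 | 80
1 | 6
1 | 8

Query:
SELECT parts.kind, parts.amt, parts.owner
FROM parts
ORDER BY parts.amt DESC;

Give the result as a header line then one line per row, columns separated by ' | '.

== RESULT ==
parts.kind | parts.amt | parts.owner
gray | 70 | dave
blue | 50 | dave
green | 2 | carol

Derivation:
After SELECT (3 rows):
parts.kind | parts.amt | parts.owner
gray | 70 | dave
green | 2 | carol
blue | 50 | dave
After ORDER BY (3 rows):
parts.kind | parts.amt | parts.owner
gray | 70 | dave
blue | 50 | dave
green | 2 | carol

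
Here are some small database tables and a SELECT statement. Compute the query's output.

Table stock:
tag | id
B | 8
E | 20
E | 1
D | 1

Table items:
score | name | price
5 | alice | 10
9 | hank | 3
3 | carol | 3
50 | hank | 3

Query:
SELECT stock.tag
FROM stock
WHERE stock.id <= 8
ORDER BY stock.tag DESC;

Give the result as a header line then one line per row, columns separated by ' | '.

After WHERE (3 rows):
stock.tag | stock.id
B | 8
E | 1
D | 1
After SELECT (3 rows):
stock.tag
B
E
D
After ORDER BY (3 rows):
stock.tag
E
D
B

== RESULT ==
stock.tag
E
D
B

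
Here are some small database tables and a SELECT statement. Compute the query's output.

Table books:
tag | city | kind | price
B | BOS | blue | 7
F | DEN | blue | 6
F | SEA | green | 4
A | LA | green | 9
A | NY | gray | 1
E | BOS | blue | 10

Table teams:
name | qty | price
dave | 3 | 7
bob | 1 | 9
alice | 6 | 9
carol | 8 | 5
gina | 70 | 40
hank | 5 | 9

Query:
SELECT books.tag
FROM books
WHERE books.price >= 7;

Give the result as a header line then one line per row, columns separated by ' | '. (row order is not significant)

== RESULT ==
books.tag
B
A
E

Derivation:
After WHERE (3 rows):
books.tag | books.city | books.kind | books.price
B | BOS | blue | 7
A | LA | green | 9
E | BOS | blue | 10
After SELECT (3 rows):
books.tag
B
A
E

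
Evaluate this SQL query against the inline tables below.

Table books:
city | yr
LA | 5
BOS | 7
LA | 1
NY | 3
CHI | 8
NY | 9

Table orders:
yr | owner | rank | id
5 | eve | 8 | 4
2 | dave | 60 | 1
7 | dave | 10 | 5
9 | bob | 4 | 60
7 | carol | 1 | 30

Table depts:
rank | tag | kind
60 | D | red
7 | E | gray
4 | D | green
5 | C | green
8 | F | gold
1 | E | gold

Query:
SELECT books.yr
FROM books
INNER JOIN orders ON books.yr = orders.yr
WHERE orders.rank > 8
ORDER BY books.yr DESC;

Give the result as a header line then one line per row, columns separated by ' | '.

== RESULT ==
books.yr
7

Derivation:
After JOIN orders (4 rows):
books.city | books.yr | orders.yr | orders.owner | orders.rank | orders.id
LA | 5 | 5 | eve | 8 | 4
BOS | 7 | 7 | dave | 10 | 5
BOS | 7 | 7 | carol | 1 | 30
NY | 9 | 9 | bob | 4 | 60
After WHERE (1 rows):
books.city | books.yr | orders.yr | orders.owner | orders.rank | orders.id
BOS | 7 | 7 | dave | 10 | 5
After SELECT (1 rows):
books.yr
7
After ORDER BY (1 rows):
books.yr
7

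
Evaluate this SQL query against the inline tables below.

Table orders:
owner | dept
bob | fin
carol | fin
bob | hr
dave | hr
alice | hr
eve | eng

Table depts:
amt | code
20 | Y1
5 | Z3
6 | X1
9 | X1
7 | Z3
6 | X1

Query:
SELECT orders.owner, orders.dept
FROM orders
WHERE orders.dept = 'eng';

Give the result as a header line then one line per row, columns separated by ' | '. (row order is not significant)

== RESULT ==
orders.owner | orders.dept
eve | eng

Derivation:
After WHERE (1 rows):
orders.owner | orders.dept
eve | eng
After SELECT (1 rows):
orders.owner | orders.dept
eve | eng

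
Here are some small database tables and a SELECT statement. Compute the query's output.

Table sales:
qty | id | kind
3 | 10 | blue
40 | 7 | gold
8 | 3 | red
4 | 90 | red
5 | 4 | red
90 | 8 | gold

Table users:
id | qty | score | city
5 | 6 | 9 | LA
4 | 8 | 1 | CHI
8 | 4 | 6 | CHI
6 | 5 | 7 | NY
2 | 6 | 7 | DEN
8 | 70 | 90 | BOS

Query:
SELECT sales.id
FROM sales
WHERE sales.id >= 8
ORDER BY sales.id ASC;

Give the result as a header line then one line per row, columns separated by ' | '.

After WHERE (3 rows):
sales.qty | sales.id | sales.kind
3 | 10 | blue
4 | 90 | red
90 | 8 | gold
After SELECT (3 rows):
sales.id
10
90
8
After ORDER BY (3 rows):
sales.id
8
10
90

== RESULT ==
sales.id
8
10
90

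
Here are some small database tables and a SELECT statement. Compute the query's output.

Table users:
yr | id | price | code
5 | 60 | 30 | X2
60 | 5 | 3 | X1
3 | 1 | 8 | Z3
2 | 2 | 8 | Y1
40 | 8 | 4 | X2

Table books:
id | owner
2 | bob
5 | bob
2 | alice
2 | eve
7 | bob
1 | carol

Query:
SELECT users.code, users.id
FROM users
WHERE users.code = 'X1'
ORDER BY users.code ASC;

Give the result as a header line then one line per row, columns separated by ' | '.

== RESULT ==
users.code | users.id
X1 | 5

Derivation:
After WHERE (1 rows):
users.yr | users.id | users.price | users.code
60 | 5 | 3 | X1
After SELECT (1 rows):
users.code | users.id
X1 | 5
After ORDER BY (1 rows):
users.code | users.id
X1 | 5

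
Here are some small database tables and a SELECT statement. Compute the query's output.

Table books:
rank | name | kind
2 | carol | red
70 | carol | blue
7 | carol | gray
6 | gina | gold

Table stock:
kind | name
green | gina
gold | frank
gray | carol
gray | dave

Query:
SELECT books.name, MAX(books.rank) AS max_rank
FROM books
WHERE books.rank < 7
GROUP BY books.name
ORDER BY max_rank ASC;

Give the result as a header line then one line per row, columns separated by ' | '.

After WHERE (2 rows):
books.rank | books.name | books.kind
2 | carol | red
6 | gina | gold
After GROUP BY (2 rows):
books.name | max_rank
carol | 2
gina | 6
After ORDER BY (2 rows):
books.name | max_rank
carol | 2
gina | 6

== RESULT ==
books.name | max_rank
carol | 2
gina | 6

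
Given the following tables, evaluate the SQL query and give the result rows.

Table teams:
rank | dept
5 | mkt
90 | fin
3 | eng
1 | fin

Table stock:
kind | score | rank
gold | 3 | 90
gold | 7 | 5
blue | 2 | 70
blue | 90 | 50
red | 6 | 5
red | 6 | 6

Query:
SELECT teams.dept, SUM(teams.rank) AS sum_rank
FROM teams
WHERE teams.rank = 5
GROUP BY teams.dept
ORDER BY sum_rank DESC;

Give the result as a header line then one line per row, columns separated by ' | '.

== RESULT ==
teams.dept | sum_rank
mkt | 5

Derivation:
After WHERE (1 rows):
teams.rank | teams.dept
5 | mkt
After GROUP BY (1 rows):
teams.dept | sum_rank
mkt | 5
After ORDER BY (1 rows):
teams.dept | sum_rank
mkt | 5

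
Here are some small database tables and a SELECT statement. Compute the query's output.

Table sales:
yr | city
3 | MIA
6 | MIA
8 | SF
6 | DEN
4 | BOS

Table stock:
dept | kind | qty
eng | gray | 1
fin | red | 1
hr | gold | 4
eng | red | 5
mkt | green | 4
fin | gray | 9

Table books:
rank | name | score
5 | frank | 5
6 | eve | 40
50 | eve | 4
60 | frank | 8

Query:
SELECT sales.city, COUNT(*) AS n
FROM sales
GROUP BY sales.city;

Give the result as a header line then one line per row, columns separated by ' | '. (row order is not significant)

After GROUP BY (4 rows):
sales.city | n
MIA | 2
SF | 1
DEN | 1
BOS | 1

== RESULT ==
sales.city | n
MIA | 2
SF | 1
DEN | 1
BOS | 1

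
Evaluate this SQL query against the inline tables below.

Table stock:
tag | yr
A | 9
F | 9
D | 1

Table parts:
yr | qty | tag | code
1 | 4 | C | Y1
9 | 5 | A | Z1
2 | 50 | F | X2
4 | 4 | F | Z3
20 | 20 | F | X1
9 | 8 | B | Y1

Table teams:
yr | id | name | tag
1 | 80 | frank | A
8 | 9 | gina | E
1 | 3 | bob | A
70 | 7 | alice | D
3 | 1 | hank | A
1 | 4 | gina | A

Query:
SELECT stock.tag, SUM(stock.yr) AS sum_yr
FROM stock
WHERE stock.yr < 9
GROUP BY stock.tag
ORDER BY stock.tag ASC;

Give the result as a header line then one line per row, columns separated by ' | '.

== RESULT ==
stock.tag | sum_yr
D | 1

Derivation:
After WHERE (1 rows):
stock.tag | stock.yr
D | 1
After GROUP BY (1 rows):
stock.tag | sum_yr
D | 1
After ORDER BY (1 rows):
stock.tag | sum_yr
D | 1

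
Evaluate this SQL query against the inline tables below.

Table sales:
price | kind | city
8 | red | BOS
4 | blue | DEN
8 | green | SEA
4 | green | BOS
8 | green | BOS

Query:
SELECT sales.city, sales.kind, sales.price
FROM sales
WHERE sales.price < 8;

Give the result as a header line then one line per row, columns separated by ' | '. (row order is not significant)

After WHERE (2 rows):
sales.price | sales.kind | sales.city
4 | blue | DEN
4 | green | BOS
After SELECT (2 rows):
sales.city | sales.kind | sales.price
DEN | blue | 4
BOS | green | 4

== RESULT ==
sales.city | sales.kind | sales.price
DEN | blue | 4
BOS | green | 4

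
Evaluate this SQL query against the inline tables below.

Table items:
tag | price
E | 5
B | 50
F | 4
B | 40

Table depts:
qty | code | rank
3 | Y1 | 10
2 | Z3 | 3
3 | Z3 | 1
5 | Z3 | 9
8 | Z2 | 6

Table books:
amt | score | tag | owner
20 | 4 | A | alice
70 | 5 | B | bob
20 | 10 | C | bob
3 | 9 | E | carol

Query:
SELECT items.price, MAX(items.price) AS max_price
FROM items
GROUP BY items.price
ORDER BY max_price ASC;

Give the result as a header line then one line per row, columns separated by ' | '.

After GROUP BY (4 rows):
items.price | max_price
5 | 5
50 | 50
4 | 4
40 | 40
After ORDER BY (4 rows):
items.price | max_price
4 | 4
5 | 5
40 | 40
50 | 50

== RESULT ==
items.price | max_price
4 | 4
5 | 5
40 | 40
50 | 50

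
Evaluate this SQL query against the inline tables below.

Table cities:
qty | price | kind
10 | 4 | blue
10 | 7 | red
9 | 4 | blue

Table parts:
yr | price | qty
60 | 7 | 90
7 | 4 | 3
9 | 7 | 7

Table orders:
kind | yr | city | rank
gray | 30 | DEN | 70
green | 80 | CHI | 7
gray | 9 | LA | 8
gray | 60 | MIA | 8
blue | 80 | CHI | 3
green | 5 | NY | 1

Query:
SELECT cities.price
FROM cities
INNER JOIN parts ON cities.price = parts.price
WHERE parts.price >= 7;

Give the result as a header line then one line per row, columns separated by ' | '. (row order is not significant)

== RESULT ==
cities.price
7
7

Derivation:
After JOIN parts (4 rows):
cities.qty | cities.price | cities.kind | parts.yr | parts.price | parts.qty
10 | 4 | blue | 7 | 4 | 3
10 | 7 | red | 60 | 7 | 90
10 | 7 | red | 9 | 7 | 7
9 | 4 | blue | 7 | 4 | 3
After WHERE (2 rows):
cities.qty | cities.price | cities.kind | parts.yr | parts.price | parts.qty
10 | 7 | red | 60 | 7 | 90
10 | 7 | red | 9 | 7 | 7
After SELECT (2 rows):
cities.price
7
7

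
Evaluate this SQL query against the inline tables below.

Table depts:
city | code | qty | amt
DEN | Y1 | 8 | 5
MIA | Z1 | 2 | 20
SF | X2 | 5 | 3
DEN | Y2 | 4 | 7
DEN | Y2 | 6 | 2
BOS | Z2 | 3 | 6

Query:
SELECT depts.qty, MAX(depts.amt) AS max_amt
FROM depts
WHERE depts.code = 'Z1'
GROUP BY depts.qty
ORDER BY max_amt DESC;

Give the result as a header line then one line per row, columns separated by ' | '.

After WHERE (1 rows):
depts.city | depts.code | depts.qty | depts.amt
MIA | Z1 | 2 | 20
After GROUP BY (1 rows):
depts.qty | max_amt
2 | 20
After ORDER BY (1 rows):
depts.qty | max_amt
2 | 20

== RESULT ==
depts.qty | max_amt
2 | 20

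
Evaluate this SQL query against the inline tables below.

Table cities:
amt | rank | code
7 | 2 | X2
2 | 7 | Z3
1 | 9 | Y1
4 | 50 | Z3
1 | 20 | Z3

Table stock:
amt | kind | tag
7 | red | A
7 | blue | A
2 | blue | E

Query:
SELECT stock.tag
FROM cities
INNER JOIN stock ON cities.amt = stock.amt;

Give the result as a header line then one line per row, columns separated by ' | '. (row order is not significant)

After JOIN stock (3 rows):
cities.amt | cities.rank | cities.code | stock.amt | stock.kind | stock.tag
7 | 2 | X2 | 7 | red | A
7 | 2 | X2 | 7 | blue | A
2 | 7 | Z3 | 2 | blue | E
After SELECT (3 rows):
stock.tag
A
A
E

== RESULT ==
stock.tag
A
A
E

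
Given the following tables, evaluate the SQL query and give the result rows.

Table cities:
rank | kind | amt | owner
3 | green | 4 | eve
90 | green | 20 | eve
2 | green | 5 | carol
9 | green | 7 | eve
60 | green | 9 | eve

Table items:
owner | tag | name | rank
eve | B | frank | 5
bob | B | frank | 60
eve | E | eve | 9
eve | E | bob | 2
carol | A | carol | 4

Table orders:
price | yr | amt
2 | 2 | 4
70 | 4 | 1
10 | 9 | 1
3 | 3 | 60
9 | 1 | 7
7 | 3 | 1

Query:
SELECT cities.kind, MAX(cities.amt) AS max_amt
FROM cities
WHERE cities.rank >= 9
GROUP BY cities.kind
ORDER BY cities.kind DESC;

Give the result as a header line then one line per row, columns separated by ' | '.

After WHERE (3 rows):
cities.rank | cities.kind | cities.amt | cities.owner
90 | green | 20 | eve
9 | green | 7 | eve
60 | green | 9 | eve
After GROUP BY (1 rows):
cities.kind | max_amt
green | 20
After ORDER BY (1 rows):
cities.kind | max_amt
green | 20

== RESULT ==
cities.kind | max_amt
green | 20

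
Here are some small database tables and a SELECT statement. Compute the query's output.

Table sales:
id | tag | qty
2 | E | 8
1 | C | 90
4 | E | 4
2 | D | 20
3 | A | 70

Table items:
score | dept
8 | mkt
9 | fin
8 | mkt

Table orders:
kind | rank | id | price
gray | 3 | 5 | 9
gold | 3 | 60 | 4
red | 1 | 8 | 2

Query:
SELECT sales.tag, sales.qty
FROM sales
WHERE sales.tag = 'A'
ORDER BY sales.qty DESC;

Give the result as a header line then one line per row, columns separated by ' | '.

== RESULT ==
sales.tag | sales.qty
A | 70

Derivation:
After WHERE (1 rows):
sales.id | sales.tag | sales.qty
3 | A | 70
After SELECT (1 rows):
sales.tag | sales.qty
A | 70
After ORDER BY (1 rows):
sales.tag | sales.qty
A | 70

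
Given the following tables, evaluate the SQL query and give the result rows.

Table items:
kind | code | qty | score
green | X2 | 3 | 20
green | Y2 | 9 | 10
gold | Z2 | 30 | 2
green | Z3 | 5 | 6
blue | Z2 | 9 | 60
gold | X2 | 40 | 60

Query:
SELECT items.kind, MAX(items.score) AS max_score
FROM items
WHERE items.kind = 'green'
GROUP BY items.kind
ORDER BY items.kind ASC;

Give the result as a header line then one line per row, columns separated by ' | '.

== RESULT ==
items.kind | max_score
green | 20

Derivation:
After WHERE (3 rows):
items.kind | items.code | items.qty | items.score
green | X2 | 3 | 20
green | Y2 | 9 | 10
green | Z3 | 5 | 6
After GROUP BY (1 rows):
items.kind | max_score
green | 20
After ORDER BY (1 rows):
items.kind | max_score
green | 20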